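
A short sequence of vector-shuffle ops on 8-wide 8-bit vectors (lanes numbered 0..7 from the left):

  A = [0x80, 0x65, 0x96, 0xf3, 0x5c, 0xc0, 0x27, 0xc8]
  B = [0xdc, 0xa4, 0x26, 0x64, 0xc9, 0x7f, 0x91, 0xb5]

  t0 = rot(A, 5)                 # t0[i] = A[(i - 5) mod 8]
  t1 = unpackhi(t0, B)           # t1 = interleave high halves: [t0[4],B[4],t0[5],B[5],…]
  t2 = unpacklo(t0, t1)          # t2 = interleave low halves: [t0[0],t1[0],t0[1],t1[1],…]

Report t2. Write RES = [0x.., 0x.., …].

t0 = [0xf3, 0x5c, 0xc0, 0x27, 0xc8, 0x80, 0x65, 0x96]
t1 = [0xc8, 0xc9, 0x80, 0x7f, 0x65, 0x91, 0x96, 0xb5]
t2 = [0xf3, 0xc8, 0x5c, 0xc9, 0xc0, 0x80, 0x27, 0x7f]

RES = [0xf3, 0xc8, 0x5c, 0xc9, 0xc0, 0x80, 0x27, 0x7f]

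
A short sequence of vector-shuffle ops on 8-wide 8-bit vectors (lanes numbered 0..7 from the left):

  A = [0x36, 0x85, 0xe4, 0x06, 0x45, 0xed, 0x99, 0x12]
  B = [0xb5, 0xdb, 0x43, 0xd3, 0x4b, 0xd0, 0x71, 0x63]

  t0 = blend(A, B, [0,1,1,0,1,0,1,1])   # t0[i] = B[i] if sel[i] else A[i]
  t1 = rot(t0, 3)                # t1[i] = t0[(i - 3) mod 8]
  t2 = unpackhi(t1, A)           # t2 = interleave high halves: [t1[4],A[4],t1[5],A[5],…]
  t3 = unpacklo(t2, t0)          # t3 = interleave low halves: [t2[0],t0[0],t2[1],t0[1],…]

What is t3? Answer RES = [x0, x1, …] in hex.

  t0: 36 db 43 06 4b ed 71 63
  t1: ed 71 63 36 db 43 06 4b
  t2: db 45 43 ed 06 99 4b 12
  t3: db 36 45 db 43 43 ed 06

RES = [0xdb, 0x36, 0x45, 0xdb, 0x43, 0x43, 0xed, 0x06]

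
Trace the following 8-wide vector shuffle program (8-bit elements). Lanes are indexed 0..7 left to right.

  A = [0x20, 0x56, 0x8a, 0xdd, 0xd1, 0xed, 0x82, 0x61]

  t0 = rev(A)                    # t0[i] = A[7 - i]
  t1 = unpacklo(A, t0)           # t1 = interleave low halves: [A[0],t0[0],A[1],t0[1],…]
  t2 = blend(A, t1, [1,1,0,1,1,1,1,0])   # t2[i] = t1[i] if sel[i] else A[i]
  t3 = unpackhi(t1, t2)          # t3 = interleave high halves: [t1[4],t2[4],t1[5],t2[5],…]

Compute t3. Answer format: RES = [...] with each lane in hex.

→ t0 |61|82|ed|d1|dd|8a|56|20|
→ t1 |20|61|56|82|8a|ed|dd|d1|
→ t2 |20|61|8a|82|8a|ed|dd|61|
→ t3 |8a|8a|ed|ed|dd|dd|d1|61|

RES = [0x8a, 0x8a, 0xed, 0xed, 0xdd, 0xdd, 0xd1, 0x61]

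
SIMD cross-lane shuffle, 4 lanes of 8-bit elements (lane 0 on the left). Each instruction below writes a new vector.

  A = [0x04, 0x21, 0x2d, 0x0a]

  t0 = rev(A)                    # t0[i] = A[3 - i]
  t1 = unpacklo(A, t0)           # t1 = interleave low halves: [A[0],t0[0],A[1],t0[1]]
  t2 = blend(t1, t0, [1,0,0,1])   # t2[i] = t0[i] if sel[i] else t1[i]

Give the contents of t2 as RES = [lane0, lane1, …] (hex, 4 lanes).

RES = [0x0a, 0x0a, 0x21, 0x04]

  t0: 0a 2d 21 04
  t1: 04 0a 21 2d
  t2: 0a 0a 21 04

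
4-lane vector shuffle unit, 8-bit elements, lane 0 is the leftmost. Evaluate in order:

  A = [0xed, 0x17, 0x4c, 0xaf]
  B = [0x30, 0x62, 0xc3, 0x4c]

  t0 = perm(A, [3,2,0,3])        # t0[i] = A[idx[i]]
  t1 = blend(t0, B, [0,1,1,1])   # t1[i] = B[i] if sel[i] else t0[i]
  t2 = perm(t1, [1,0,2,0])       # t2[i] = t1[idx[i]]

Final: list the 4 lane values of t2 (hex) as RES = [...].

t0 = [0xaf, 0x4c, 0xed, 0xaf]
t1 = [0xaf, 0x62, 0xc3, 0x4c]
t2 = [0x62, 0xaf, 0xc3, 0xaf]

RES = [ 0x62  0xaf  0xc3  0xaf ]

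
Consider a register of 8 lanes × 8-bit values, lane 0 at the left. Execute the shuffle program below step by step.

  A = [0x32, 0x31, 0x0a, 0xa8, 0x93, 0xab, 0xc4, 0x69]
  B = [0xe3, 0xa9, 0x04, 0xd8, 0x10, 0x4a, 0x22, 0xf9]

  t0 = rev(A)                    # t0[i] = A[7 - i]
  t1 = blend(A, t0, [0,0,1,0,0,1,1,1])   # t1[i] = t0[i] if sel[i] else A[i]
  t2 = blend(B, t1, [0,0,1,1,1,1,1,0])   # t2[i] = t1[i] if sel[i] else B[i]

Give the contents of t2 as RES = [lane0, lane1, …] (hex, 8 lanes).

→ t0 |69|c4|ab|93|a8|0a|31|32|
→ t1 |32|31|ab|a8|93|0a|31|32|
→ t2 |e3|a9|ab|a8|93|0a|31|f9|

RES = [0xe3, 0xa9, 0xab, 0xa8, 0x93, 0x0a, 0x31, 0xf9]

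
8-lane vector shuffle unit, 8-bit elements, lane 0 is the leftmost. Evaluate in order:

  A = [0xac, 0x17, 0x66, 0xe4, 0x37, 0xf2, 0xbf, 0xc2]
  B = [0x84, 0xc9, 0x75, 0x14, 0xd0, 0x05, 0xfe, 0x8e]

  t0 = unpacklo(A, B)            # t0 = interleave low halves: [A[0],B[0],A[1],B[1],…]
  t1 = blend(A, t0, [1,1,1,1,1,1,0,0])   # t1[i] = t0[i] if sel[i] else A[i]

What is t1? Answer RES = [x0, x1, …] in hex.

t0 = [0xac, 0x84, 0x17, 0xc9, 0x66, 0x75, 0xe4, 0x14]
t1 = [0xac, 0x84, 0x17, 0xc9, 0x66, 0x75, 0xbf, 0xc2]

RES = [0xac, 0x84, 0x17, 0xc9, 0x66, 0x75, 0xbf, 0xc2]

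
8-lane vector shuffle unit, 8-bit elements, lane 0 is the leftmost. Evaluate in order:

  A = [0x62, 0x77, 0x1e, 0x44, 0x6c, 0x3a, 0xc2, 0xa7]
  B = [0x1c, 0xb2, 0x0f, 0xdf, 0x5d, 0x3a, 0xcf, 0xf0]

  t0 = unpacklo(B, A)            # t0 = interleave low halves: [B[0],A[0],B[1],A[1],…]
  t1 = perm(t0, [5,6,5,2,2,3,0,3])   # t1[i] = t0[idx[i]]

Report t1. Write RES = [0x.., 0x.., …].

→ t0 |1c|62|b2|77|0f|1e|df|44|
→ t1 |1e|df|1e|b2|b2|77|1c|77|

RES = [ 0x1e  0xdf  0x1e  0xb2  0xb2  0x77  0x1c  0x77 ]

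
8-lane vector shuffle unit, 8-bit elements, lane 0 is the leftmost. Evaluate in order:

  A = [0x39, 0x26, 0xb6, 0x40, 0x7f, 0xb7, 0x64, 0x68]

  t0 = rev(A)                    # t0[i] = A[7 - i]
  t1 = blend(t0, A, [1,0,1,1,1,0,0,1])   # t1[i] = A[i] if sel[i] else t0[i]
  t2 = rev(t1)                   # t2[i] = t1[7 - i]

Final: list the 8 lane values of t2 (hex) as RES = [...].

→ t0 |68|64|b7|7f|40|b6|26|39|
→ t1 |39|64|b6|40|7f|b6|26|68|
→ t2 |68|26|b6|7f|40|b6|64|39|

RES = [0x68, 0x26, 0xb6, 0x7f, 0x40, 0xb6, 0x64, 0x39]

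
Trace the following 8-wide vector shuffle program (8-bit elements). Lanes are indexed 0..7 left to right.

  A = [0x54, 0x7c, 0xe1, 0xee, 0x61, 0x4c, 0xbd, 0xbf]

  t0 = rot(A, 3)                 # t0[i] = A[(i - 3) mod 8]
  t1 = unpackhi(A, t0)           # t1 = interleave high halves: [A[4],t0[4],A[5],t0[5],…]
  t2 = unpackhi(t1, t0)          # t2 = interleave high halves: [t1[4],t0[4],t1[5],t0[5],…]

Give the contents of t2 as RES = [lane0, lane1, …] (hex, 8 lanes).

RES = [ 0xbd  0x7c  0xee  0xe1  0xbf  0xee  0x61  0x61 ]

→ t0 |4c|bd|bf|54|7c|e1|ee|61|
→ t1 |61|7c|4c|e1|bd|ee|bf|61|
→ t2 |bd|7c|ee|e1|bf|ee|61|61|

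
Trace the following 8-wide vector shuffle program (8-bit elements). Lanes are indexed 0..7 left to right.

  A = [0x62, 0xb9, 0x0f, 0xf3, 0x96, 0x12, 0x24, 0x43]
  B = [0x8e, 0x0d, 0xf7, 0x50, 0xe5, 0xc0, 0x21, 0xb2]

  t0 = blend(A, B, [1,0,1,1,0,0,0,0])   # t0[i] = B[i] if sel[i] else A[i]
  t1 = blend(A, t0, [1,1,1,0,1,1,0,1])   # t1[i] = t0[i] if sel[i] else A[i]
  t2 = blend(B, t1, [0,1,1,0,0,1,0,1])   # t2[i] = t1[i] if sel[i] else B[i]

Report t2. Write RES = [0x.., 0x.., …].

RES = [0x8e, 0xb9, 0xf7, 0x50, 0xe5, 0x12, 0x21, 0x43]

  t0: 8e b9 f7 50 96 12 24 43
  t1: 8e b9 f7 f3 96 12 24 43
  t2: 8e b9 f7 50 e5 12 21 43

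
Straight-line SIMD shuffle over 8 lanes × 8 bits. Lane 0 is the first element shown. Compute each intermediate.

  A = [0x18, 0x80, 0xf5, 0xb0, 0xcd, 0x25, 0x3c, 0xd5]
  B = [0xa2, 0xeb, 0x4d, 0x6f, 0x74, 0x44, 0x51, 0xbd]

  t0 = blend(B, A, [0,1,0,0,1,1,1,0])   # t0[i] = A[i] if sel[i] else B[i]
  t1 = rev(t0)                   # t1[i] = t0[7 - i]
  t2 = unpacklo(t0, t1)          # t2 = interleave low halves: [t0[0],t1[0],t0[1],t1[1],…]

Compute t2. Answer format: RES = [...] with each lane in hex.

→ t0 |a2|80|4d|6f|cd|25|3c|bd|
→ t1 |bd|3c|25|cd|6f|4d|80|a2|
→ t2 |a2|bd|80|3c|4d|25|6f|cd|

RES = [ 0xa2  0xbd  0x80  0x3c  0x4d  0x25  0x6f  0xcd ]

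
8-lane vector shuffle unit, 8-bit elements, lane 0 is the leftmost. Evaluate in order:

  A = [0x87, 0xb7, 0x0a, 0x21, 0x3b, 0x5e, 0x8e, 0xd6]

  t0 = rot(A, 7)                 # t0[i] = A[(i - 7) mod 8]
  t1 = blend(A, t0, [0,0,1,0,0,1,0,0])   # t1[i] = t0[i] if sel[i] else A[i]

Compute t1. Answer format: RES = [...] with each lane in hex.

→ t0 |b7|0a|21|3b|5e|8e|d6|87|
→ t1 |87|b7|21|21|3b|8e|8e|d6|

RES = [ 0x87  0xb7  0x21  0x21  0x3b  0x8e  0x8e  0xd6 ]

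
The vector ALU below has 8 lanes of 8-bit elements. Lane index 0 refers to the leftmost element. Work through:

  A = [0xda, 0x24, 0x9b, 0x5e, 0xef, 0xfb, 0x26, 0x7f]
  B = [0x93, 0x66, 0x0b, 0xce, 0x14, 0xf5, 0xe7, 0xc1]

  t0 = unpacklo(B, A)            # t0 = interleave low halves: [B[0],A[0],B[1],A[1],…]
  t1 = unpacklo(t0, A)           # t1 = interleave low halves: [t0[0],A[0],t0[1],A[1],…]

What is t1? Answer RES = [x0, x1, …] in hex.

RES = [0x93, 0xda, 0xda, 0x24, 0x66, 0x9b, 0x24, 0x5e]

→ t0 |93|da|66|24|0b|9b|ce|5e|
→ t1 |93|da|da|24|66|9b|24|5e|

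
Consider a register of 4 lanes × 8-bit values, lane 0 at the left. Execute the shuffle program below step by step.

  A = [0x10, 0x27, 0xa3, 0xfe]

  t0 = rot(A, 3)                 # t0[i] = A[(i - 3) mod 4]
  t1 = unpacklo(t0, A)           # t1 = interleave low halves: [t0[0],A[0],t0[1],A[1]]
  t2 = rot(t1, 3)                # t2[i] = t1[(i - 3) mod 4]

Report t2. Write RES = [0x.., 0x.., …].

→ t0 |27|a3|fe|10|
→ t1 |27|10|a3|27|
→ t2 |10|a3|27|27|

RES = [0x10, 0xa3, 0x27, 0x27]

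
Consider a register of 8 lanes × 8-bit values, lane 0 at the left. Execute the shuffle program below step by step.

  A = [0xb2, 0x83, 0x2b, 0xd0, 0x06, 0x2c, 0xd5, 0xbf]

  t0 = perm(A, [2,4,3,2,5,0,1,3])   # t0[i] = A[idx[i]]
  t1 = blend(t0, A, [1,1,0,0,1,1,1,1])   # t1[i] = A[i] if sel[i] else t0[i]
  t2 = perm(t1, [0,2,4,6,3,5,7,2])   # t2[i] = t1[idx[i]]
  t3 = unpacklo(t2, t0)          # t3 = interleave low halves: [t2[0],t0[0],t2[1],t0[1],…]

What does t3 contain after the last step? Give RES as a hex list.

RES = [0xb2, 0x2b, 0xd0, 0x06, 0x06, 0xd0, 0xd5, 0x2b]

  t0: 2b 06 d0 2b 2c b2 83 d0
  t1: b2 83 d0 2b 06 2c d5 bf
  t2: b2 d0 06 d5 2b 2c bf d0
  t3: b2 2b d0 06 06 d0 d5 2b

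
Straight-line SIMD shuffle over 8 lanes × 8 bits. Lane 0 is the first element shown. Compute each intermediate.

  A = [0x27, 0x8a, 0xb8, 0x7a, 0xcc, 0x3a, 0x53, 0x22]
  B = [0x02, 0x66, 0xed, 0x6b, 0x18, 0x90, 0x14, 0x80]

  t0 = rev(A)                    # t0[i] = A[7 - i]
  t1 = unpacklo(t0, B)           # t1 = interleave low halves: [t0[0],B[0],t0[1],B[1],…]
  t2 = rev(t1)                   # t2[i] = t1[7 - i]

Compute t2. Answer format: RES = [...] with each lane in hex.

RES = [0x6b, 0xcc, 0xed, 0x3a, 0x66, 0x53, 0x02, 0x22]

  t0: 22 53 3a cc 7a b8 8a 27
  t1: 22 02 53 66 3a ed cc 6b
  t2: 6b cc ed 3a 66 53 02 22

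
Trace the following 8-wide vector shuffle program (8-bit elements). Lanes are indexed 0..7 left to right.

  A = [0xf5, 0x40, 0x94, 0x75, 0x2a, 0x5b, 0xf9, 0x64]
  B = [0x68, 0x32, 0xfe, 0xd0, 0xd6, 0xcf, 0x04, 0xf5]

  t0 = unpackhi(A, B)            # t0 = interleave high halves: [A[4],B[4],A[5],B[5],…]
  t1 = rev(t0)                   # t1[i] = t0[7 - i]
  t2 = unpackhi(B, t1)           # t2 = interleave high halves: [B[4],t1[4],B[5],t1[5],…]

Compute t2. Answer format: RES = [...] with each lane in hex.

RES = [ 0xd6  0xcf  0xcf  0x5b  0x04  0xd6  0xf5  0x2a ]

  t0: 2a d6 5b cf f9 04 64 f5
  t1: f5 64 04 f9 cf 5b d6 2a
  t2: d6 cf cf 5b 04 d6 f5 2a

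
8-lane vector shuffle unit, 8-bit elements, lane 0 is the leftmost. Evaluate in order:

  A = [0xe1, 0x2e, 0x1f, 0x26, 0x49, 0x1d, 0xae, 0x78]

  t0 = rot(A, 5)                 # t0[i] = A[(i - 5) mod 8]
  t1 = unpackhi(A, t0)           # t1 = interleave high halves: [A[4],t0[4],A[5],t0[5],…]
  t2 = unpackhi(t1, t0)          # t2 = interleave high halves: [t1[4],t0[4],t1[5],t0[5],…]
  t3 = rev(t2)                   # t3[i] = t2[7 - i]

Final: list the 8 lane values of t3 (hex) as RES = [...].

  t0: 26 49 1d ae 78 e1 2e 1f
  t1: 49 78 1d e1 ae 2e 78 1f
  t2: ae 78 2e e1 78 2e 1f 1f
  t3: 1f 1f 2e 78 e1 2e 78 ae

RES = [0x1f, 0x1f, 0x2e, 0x78, 0xe1, 0x2e, 0x78, 0xae]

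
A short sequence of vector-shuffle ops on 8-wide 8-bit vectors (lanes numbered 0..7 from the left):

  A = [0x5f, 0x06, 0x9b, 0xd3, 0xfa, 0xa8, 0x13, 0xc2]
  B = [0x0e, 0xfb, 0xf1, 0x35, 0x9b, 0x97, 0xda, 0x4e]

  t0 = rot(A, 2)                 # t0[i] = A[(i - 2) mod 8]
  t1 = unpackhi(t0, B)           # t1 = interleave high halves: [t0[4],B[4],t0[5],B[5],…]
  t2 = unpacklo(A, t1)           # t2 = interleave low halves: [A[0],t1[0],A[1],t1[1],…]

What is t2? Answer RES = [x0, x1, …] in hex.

→ t0 |13|c2|5f|06|9b|d3|fa|a8|
→ t1 |9b|9b|d3|97|fa|da|a8|4e|
→ t2 |5f|9b|06|9b|9b|d3|d3|97|

RES = [ 0x5f  0x9b  0x06  0x9b  0x9b  0xd3  0xd3  0x97 ]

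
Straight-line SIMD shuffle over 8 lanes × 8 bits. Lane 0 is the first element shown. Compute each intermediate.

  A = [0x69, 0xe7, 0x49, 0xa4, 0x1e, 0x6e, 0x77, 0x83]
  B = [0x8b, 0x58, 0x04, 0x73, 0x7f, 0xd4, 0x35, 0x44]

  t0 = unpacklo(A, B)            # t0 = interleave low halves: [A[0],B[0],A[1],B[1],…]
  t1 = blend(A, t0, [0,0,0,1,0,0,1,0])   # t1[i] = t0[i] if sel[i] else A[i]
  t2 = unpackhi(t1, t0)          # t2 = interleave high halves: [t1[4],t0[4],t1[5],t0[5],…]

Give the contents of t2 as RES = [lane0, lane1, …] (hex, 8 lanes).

t0 = [0x69, 0x8b, 0xe7, 0x58, 0x49, 0x04, 0xa4, 0x73]
t1 = [0x69, 0xe7, 0x49, 0x58, 0x1e, 0x6e, 0xa4, 0x83]
t2 = [0x1e, 0x49, 0x6e, 0x04, 0xa4, 0xa4, 0x83, 0x73]

RES = [0x1e, 0x49, 0x6e, 0x04, 0xa4, 0xa4, 0x83, 0x73]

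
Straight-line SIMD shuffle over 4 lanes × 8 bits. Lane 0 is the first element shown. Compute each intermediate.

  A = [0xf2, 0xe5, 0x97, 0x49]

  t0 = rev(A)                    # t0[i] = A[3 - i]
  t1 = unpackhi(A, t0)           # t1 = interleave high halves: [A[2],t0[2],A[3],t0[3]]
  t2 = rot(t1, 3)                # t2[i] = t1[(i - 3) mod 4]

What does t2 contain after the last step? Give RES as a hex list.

RES = [0xe5, 0x49, 0xf2, 0x97]

  t0: 49 97 e5 f2
  t1: 97 e5 49 f2
  t2: e5 49 f2 97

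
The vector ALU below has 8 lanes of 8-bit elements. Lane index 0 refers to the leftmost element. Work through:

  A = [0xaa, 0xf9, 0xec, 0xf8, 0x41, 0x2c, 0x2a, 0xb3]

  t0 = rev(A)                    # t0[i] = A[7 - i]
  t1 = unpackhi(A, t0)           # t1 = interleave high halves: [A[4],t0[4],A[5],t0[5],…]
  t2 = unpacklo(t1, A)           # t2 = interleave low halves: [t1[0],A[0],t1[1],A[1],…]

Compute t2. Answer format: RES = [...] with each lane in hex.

RES = [0x41, 0xaa, 0xf8, 0xf9, 0x2c, 0xec, 0xec, 0xf8]

→ t0 |b3|2a|2c|41|f8|ec|f9|aa|
→ t1 |41|f8|2c|ec|2a|f9|b3|aa|
→ t2 |41|aa|f8|f9|2c|ec|ec|f8|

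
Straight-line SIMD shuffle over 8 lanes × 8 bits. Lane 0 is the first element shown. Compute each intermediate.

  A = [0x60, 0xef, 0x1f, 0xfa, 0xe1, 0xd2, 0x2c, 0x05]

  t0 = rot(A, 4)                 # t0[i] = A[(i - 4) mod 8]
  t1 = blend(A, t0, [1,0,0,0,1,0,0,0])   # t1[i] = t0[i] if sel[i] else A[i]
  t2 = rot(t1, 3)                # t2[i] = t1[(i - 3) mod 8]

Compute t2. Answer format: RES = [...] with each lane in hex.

t0 = [0xe1, 0xd2, 0x2c, 0x05, 0x60, 0xef, 0x1f, 0xfa]
t1 = [0xe1, 0xef, 0x1f, 0xfa, 0x60, 0xd2, 0x2c, 0x05]
t2 = [0xd2, 0x2c, 0x05, 0xe1, 0xef, 0x1f, 0xfa, 0x60]

RES = [ 0xd2  0x2c  0x05  0xe1  0xef  0x1f  0xfa  0x60 ]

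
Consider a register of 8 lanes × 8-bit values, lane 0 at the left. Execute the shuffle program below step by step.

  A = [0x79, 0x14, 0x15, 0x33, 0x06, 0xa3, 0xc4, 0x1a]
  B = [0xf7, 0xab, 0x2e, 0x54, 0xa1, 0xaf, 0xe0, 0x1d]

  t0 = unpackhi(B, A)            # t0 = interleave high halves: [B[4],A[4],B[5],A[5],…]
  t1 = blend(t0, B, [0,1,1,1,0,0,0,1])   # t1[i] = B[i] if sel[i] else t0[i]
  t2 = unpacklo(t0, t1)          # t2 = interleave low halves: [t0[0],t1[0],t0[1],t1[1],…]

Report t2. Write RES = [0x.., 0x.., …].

t0 = [0xa1, 0x06, 0xaf, 0xa3, 0xe0, 0xc4, 0x1d, 0x1a]
t1 = [0xa1, 0xab, 0x2e, 0x54, 0xe0, 0xc4, 0x1d, 0x1d]
t2 = [0xa1, 0xa1, 0x06, 0xab, 0xaf, 0x2e, 0xa3, 0x54]

RES = [ 0xa1  0xa1  0x06  0xab  0xaf  0x2e  0xa3  0x54 ]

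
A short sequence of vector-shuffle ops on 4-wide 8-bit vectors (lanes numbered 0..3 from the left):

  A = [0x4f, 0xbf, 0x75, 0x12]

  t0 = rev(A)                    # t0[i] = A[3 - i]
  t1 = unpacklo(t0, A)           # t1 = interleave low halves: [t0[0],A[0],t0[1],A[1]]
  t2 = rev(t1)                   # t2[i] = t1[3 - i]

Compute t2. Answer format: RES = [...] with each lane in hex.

RES = [0xbf, 0x75, 0x4f, 0x12]

t0 = [0x12, 0x75, 0xbf, 0x4f]
t1 = [0x12, 0x4f, 0x75, 0xbf]
t2 = [0xbf, 0x75, 0x4f, 0x12]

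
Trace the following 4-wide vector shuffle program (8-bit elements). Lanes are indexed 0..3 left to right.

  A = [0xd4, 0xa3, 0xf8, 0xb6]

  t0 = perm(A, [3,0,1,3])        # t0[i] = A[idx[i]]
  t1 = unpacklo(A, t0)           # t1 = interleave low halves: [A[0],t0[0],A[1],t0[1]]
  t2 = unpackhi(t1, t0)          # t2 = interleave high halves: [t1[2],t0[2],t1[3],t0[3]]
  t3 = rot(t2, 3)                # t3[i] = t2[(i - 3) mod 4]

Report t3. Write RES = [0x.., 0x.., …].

  t0: b6 d4 a3 b6
  t1: d4 b6 a3 d4
  t2: a3 a3 d4 b6
  t3: a3 d4 b6 a3

RES = [ 0xa3  0xd4  0xb6  0xa3 ]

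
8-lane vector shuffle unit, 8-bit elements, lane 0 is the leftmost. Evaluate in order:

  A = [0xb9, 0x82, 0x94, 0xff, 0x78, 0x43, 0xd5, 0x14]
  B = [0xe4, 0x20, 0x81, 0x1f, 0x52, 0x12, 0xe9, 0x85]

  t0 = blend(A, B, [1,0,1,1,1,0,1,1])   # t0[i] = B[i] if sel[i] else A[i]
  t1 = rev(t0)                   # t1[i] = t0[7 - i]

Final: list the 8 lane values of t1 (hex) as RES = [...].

→ t0 |e4|82|81|1f|52|43|e9|85|
→ t1 |85|e9|43|52|1f|81|82|e4|

RES = [ 0x85  0xe9  0x43  0x52  0x1f  0x81  0x82  0xe4 ]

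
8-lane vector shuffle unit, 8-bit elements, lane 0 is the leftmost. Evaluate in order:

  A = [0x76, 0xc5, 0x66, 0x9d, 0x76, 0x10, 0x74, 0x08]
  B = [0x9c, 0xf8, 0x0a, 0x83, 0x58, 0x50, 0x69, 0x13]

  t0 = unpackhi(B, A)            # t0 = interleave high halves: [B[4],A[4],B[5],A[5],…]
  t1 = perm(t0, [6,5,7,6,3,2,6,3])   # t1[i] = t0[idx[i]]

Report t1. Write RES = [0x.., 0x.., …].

→ t0 |58|76|50|10|69|74|13|08|
→ t1 |13|74|08|13|10|50|13|10|

RES = [0x13, 0x74, 0x08, 0x13, 0x10, 0x50, 0x13, 0x10]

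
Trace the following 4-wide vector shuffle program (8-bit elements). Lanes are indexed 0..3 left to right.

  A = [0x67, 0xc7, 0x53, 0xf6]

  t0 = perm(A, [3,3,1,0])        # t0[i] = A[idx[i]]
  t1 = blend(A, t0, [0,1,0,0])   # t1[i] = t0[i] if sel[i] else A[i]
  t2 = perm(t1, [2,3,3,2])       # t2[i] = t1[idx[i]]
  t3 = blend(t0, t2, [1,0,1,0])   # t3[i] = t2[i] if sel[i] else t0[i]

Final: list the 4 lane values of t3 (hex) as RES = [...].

RES = [0x53, 0xf6, 0xf6, 0x67]

→ t0 |f6|f6|c7|67|
→ t1 |67|f6|53|f6|
→ t2 |53|f6|f6|53|
→ t3 |53|f6|f6|67|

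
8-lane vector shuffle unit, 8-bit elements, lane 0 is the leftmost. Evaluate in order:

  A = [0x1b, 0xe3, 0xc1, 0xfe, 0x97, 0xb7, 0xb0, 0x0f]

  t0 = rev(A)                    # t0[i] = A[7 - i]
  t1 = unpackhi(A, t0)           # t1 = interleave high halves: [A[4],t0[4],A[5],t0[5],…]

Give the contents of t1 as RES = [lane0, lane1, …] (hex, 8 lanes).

RES = [0x97, 0xfe, 0xb7, 0xc1, 0xb0, 0xe3, 0x0f, 0x1b]

→ t0 |0f|b0|b7|97|fe|c1|e3|1b|
→ t1 |97|fe|b7|c1|b0|e3|0f|1b|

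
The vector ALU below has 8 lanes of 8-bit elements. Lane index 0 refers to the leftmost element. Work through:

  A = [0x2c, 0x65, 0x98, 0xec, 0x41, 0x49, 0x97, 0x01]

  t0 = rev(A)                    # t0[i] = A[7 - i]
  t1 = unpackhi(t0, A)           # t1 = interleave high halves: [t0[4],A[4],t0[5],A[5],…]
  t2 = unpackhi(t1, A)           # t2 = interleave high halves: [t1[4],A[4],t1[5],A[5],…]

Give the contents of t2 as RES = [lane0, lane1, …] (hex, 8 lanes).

RES = [0x65, 0x41, 0x97, 0x49, 0x2c, 0x97, 0x01, 0x01]

  t0: 01 97 49 41 ec 98 65 2c
  t1: ec 41 98 49 65 97 2c 01
  t2: 65 41 97 49 2c 97 01 01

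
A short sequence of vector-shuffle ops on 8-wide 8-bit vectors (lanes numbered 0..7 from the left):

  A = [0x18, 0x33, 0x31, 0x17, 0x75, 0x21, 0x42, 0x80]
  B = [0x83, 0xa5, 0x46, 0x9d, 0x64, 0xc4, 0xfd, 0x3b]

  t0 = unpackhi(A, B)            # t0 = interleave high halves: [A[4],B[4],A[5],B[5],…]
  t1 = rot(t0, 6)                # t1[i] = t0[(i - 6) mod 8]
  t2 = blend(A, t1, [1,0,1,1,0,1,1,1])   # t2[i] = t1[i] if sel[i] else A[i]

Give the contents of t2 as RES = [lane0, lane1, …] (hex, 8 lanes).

RES = [0x21, 0x33, 0x42, 0xfd, 0x75, 0x3b, 0x75, 0x64]

t0 = [0x75, 0x64, 0x21, 0xc4, 0x42, 0xfd, 0x80, 0x3b]
t1 = [0x21, 0xc4, 0x42, 0xfd, 0x80, 0x3b, 0x75, 0x64]
t2 = [0x21, 0x33, 0x42, 0xfd, 0x75, 0x3b, 0x75, 0x64]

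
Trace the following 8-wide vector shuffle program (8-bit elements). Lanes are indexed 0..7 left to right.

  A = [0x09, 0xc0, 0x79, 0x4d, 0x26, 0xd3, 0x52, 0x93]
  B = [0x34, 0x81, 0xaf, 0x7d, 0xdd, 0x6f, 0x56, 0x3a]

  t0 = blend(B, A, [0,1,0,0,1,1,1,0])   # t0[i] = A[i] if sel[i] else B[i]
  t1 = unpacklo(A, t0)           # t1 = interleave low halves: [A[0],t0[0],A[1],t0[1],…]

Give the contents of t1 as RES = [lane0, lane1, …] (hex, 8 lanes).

RES = [ 0x09  0x34  0xc0  0xc0  0x79  0xaf  0x4d  0x7d ]

  t0: 34 c0 af 7d 26 d3 52 3a
  t1: 09 34 c0 c0 79 af 4d 7d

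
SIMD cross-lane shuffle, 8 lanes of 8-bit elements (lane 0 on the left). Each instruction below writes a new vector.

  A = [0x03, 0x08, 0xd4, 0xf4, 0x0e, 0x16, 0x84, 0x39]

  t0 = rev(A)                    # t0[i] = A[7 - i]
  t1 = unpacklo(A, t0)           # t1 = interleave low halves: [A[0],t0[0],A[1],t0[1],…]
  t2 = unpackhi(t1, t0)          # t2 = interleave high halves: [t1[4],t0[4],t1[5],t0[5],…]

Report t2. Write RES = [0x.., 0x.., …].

→ t0 |39|84|16|0e|f4|d4|08|03|
→ t1 |03|39|08|84|d4|16|f4|0e|
→ t2 |d4|f4|16|d4|f4|08|0e|03|

RES = [0xd4, 0xf4, 0x16, 0xd4, 0xf4, 0x08, 0x0e, 0x03]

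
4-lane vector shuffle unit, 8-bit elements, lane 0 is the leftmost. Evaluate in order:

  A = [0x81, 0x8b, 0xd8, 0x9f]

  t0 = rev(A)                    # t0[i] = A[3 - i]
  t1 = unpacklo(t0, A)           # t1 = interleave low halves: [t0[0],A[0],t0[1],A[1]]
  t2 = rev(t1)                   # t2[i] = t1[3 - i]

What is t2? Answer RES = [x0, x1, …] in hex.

RES = [0x8b, 0xd8, 0x81, 0x9f]

  t0: 9f d8 8b 81
  t1: 9f 81 d8 8b
  t2: 8b d8 81 9f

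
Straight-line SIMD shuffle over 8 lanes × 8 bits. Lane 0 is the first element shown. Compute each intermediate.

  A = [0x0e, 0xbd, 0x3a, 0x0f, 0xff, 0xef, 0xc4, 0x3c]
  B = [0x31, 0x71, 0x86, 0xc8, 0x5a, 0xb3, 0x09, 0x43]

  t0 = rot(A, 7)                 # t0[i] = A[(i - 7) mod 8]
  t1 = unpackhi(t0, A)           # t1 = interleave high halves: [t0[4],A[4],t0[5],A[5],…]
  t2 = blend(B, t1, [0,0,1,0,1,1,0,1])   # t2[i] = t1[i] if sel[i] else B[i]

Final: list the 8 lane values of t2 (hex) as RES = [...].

→ t0 |bd|3a|0f|ff|ef|c4|3c|0e|
→ t1 |ef|ff|c4|ef|3c|c4|0e|3c|
→ t2 |31|71|c4|c8|3c|c4|09|3c|

RES = [ 0x31  0x71  0xc4  0xc8  0x3c  0xc4  0x09  0x3c ]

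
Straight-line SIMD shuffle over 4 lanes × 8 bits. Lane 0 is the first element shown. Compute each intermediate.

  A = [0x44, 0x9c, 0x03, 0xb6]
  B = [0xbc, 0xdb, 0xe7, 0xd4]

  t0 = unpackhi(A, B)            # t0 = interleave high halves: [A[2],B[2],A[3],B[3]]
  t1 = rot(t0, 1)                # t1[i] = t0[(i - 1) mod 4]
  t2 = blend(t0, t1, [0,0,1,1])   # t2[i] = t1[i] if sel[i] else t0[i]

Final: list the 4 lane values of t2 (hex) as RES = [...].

t0 = [0x03, 0xe7, 0xb6, 0xd4]
t1 = [0xd4, 0x03, 0xe7, 0xb6]
t2 = [0x03, 0xe7, 0xe7, 0xb6]

RES = [0x03, 0xe7, 0xe7, 0xb6]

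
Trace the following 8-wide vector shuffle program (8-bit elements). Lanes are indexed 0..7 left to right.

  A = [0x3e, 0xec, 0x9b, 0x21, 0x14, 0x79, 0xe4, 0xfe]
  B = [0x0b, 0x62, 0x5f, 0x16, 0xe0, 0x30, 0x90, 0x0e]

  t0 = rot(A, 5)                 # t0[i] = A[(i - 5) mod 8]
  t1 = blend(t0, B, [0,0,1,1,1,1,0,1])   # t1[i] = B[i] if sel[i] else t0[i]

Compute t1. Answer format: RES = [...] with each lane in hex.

  t0: 21 14 79 e4 fe 3e ec 9b
  t1: 21 14 5f 16 e0 30 ec 0e

RES = [ 0x21  0x14  0x5f  0x16  0xe0  0x30  0xec  0x0e ]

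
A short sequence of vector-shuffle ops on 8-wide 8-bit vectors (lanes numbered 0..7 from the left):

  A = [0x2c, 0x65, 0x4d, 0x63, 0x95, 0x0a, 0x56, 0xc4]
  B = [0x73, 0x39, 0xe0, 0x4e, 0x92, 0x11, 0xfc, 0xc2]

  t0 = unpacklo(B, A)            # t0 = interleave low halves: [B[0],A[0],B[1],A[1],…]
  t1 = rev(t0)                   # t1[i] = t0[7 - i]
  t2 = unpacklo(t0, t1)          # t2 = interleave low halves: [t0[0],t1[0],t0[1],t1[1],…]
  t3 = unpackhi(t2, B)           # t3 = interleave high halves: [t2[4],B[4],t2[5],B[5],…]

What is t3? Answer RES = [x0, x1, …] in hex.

RES = [ 0x39  0x92  0x4d  0x11  0x65  0xfc  0xe0  0xc2 ]

  t0: 73 2c 39 65 e0 4d 4e 63
  t1: 63 4e 4d e0 65 39 2c 73
  t2: 73 63 2c 4e 39 4d 65 e0
  t3: 39 92 4d 11 65 fc e0 c2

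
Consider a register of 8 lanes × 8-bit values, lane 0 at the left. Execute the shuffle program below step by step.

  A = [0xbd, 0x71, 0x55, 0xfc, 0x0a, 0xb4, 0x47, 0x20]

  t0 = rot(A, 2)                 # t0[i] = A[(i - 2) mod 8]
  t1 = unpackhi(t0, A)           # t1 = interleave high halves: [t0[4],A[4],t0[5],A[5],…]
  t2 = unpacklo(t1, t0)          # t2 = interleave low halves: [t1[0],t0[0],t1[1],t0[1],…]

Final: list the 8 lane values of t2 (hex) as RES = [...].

RES = [ 0x55  0x47  0x0a  0x20  0xfc  0xbd  0xb4  0x71 ]

t0 = [0x47, 0x20, 0xbd, 0x71, 0x55, 0xfc, 0x0a, 0xb4]
t1 = [0x55, 0x0a, 0xfc, 0xb4, 0x0a, 0x47, 0xb4, 0x20]
t2 = [0x55, 0x47, 0x0a, 0x20, 0xfc, 0xbd, 0xb4, 0x71]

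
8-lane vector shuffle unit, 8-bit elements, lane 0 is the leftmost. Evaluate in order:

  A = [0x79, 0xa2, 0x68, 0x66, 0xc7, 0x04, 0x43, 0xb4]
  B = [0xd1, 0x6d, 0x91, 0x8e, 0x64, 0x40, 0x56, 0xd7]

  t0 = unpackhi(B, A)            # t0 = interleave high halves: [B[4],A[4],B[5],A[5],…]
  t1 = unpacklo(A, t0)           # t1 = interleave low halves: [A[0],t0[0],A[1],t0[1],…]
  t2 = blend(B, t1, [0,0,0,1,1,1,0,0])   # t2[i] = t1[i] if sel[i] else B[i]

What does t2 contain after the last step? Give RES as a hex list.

RES = [ 0xd1  0x6d  0x91  0xc7  0x68  0x40  0x56  0xd7 ]

t0 = [0x64, 0xc7, 0x40, 0x04, 0x56, 0x43, 0xd7, 0xb4]
t1 = [0x79, 0x64, 0xa2, 0xc7, 0x68, 0x40, 0x66, 0x04]
t2 = [0xd1, 0x6d, 0x91, 0xc7, 0x68, 0x40, 0x56, 0xd7]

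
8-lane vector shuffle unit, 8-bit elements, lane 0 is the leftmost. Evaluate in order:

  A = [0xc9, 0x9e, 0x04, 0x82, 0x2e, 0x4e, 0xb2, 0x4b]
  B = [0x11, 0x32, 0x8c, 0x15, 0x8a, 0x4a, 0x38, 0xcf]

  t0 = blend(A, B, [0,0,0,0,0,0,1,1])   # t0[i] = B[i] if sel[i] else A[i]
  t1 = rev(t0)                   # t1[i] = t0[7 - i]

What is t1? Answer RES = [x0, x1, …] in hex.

RES = [ 0xcf  0x38  0x4e  0x2e  0x82  0x04  0x9e  0xc9 ]

t0 = [0xc9, 0x9e, 0x04, 0x82, 0x2e, 0x4e, 0x38, 0xcf]
t1 = [0xcf, 0x38, 0x4e, 0x2e, 0x82, 0x04, 0x9e, 0xc9]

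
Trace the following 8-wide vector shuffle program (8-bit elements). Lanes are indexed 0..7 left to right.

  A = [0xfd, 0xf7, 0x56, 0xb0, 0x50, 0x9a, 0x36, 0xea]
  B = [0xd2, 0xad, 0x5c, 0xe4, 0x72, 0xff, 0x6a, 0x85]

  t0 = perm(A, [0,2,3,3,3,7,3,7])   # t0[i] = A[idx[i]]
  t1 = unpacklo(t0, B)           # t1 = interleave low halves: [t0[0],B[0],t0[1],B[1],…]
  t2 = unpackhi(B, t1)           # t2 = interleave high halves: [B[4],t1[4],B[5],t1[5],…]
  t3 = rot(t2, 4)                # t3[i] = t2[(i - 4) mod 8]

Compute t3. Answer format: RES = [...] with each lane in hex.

RES = [0x6a, 0xb0, 0x85, 0xe4, 0x72, 0xb0, 0xff, 0x5c]

t0 = [0xfd, 0x56, 0xb0, 0xb0, 0xb0, 0xea, 0xb0, 0xea]
t1 = [0xfd, 0xd2, 0x56, 0xad, 0xb0, 0x5c, 0xb0, 0xe4]
t2 = [0x72, 0xb0, 0xff, 0x5c, 0x6a, 0xb0, 0x85, 0xe4]
t3 = [0x6a, 0xb0, 0x85, 0xe4, 0x72, 0xb0, 0xff, 0x5c]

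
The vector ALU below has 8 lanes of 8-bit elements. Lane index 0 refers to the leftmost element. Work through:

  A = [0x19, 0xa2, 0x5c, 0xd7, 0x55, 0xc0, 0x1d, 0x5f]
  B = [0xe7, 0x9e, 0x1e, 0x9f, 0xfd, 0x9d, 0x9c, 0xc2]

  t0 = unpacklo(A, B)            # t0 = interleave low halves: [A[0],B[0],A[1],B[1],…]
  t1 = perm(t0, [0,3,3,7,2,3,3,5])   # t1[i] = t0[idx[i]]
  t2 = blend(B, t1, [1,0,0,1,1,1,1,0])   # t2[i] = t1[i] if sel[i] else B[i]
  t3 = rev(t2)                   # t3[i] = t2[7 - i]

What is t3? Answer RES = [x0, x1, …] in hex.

RES = [0xc2, 0x9e, 0x9e, 0xa2, 0x9f, 0x1e, 0x9e, 0x19]

t0 = [0x19, 0xe7, 0xa2, 0x9e, 0x5c, 0x1e, 0xd7, 0x9f]
t1 = [0x19, 0x9e, 0x9e, 0x9f, 0xa2, 0x9e, 0x9e, 0x1e]
t2 = [0x19, 0x9e, 0x1e, 0x9f, 0xa2, 0x9e, 0x9e, 0xc2]
t3 = [0xc2, 0x9e, 0x9e, 0xa2, 0x9f, 0x1e, 0x9e, 0x19]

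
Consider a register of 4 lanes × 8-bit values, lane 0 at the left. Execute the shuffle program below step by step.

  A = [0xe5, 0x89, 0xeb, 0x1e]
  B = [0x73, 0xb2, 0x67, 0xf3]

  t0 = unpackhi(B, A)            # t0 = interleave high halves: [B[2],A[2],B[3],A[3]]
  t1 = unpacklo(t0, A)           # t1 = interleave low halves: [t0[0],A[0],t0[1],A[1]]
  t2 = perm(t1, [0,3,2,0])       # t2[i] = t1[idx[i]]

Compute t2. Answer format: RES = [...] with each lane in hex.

RES = [ 0x67  0x89  0xeb  0x67 ]

  t0: 67 eb f3 1e
  t1: 67 e5 eb 89
  t2: 67 89 eb 67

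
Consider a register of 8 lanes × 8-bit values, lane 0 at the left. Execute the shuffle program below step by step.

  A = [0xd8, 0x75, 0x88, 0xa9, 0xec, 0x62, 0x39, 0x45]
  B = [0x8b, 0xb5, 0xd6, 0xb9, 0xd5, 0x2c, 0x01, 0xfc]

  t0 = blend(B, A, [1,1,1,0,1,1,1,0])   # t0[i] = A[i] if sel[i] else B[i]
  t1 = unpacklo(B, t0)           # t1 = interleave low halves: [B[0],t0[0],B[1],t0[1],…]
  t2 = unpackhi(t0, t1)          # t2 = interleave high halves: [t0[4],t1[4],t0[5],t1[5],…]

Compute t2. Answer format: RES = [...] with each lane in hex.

→ t0 |d8|75|88|b9|ec|62|39|fc|
→ t1 |8b|d8|b5|75|d6|88|b9|b9|
→ t2 |ec|d6|62|88|39|b9|fc|b9|

RES = [0xec, 0xd6, 0x62, 0x88, 0x39, 0xb9, 0xfc, 0xb9]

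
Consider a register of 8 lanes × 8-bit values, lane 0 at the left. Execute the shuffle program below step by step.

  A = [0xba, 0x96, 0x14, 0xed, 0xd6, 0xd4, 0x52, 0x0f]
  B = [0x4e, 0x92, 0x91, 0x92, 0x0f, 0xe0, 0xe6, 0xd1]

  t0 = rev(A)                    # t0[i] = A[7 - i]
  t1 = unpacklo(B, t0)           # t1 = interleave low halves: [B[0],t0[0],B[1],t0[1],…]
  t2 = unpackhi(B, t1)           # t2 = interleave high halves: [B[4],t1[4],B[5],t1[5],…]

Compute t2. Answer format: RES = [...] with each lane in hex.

RES = [0x0f, 0x91, 0xe0, 0xd4, 0xe6, 0x92, 0xd1, 0xd6]

→ t0 |0f|52|d4|d6|ed|14|96|ba|
→ t1 |4e|0f|92|52|91|d4|92|d6|
→ t2 |0f|91|e0|d4|e6|92|d1|d6|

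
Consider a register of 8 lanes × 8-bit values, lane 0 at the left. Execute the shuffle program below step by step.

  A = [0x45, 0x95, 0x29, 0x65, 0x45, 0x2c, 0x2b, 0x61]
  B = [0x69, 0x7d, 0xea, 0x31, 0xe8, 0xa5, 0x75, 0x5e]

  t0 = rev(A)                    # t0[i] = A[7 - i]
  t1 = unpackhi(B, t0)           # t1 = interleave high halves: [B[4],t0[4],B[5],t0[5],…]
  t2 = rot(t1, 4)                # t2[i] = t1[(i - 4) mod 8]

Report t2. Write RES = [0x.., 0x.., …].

RES = [ 0x75  0x95  0x5e  0x45  0xe8  0x65  0xa5  0x29 ]

→ t0 |61|2b|2c|45|65|29|95|45|
→ t1 |e8|65|a5|29|75|95|5e|45|
→ t2 |75|95|5e|45|e8|65|a5|29|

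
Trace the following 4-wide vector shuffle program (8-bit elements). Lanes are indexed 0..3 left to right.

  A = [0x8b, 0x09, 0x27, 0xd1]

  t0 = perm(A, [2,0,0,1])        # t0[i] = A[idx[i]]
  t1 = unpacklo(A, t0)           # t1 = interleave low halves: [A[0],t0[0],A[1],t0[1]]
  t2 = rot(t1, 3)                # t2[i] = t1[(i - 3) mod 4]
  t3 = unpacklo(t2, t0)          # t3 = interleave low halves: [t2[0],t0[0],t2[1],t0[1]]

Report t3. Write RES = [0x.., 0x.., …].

RES = [ 0x27  0x27  0x09  0x8b ]

→ t0 |27|8b|8b|09|
→ t1 |8b|27|09|8b|
→ t2 |27|09|8b|8b|
→ t3 |27|27|09|8b|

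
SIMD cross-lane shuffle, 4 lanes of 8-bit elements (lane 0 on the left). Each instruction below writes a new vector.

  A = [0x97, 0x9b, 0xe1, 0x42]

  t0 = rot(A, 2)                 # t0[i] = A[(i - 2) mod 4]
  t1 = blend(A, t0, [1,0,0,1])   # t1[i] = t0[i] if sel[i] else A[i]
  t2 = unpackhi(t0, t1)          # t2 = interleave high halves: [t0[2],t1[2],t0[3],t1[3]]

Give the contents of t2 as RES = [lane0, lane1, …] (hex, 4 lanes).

→ t0 |e1|42|97|9b|
→ t1 |e1|9b|e1|9b|
→ t2 |97|e1|9b|9b|

RES = [ 0x97  0xe1  0x9b  0x9b ]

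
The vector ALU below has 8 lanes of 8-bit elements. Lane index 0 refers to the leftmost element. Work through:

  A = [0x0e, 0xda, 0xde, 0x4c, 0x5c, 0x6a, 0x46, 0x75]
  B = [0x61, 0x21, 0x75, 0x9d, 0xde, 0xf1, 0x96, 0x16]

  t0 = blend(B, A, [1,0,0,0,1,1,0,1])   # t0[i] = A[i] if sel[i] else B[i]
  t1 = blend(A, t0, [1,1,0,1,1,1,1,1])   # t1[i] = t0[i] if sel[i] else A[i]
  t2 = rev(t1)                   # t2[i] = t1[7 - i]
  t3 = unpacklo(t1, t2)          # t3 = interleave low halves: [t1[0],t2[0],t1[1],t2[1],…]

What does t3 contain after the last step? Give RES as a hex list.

  t0: 0e 21 75 9d 5c 6a 96 75
  t1: 0e 21 de 9d 5c 6a 96 75
  t2: 75 96 6a 5c 9d de 21 0e
  t3: 0e 75 21 96 de 6a 9d 5c

RES = [0x0e, 0x75, 0x21, 0x96, 0xde, 0x6a, 0x9d, 0x5c]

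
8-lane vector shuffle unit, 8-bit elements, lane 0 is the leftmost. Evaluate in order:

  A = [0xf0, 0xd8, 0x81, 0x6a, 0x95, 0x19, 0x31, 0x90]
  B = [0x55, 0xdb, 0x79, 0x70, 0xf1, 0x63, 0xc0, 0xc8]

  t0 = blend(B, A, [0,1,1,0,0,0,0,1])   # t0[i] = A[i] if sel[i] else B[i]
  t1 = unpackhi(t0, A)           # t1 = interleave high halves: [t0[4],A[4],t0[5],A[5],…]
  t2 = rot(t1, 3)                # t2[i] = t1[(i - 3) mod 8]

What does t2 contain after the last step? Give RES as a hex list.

→ t0 |55|d8|81|70|f1|63|c0|90|
→ t1 |f1|95|63|19|c0|31|90|90|
→ t2 |31|90|90|f1|95|63|19|c0|

RES = [ 0x31  0x90  0x90  0xf1  0x95  0x63  0x19  0xc0 ]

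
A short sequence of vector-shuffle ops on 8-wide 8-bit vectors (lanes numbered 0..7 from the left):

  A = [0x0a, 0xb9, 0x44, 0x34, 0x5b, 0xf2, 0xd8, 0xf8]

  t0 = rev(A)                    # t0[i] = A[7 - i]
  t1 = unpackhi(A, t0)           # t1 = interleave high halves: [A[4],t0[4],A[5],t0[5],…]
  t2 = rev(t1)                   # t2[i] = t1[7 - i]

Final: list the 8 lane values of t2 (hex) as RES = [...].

→ t0 |f8|d8|f2|5b|34|44|b9|0a|
→ t1 |5b|34|f2|44|d8|b9|f8|0a|
→ t2 |0a|f8|b9|d8|44|f2|34|5b|

RES = [ 0x0a  0xf8  0xb9  0xd8  0x44  0xf2  0x34  0x5b ]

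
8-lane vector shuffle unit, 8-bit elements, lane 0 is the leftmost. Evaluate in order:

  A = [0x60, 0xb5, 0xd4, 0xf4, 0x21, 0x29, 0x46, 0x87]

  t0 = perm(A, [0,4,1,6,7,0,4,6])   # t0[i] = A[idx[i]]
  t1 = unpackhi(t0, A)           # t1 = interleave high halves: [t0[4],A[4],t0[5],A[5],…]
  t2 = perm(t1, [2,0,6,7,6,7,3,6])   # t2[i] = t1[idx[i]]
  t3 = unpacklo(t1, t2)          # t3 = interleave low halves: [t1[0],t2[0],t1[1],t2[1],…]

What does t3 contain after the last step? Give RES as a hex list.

→ t0 |60|21|b5|46|87|60|21|46|
→ t1 |87|21|60|29|21|46|46|87|
→ t2 |60|87|46|87|46|87|29|46|
→ t3 |87|60|21|87|60|46|29|87|

RES = [0x87, 0x60, 0x21, 0x87, 0x60, 0x46, 0x29, 0x87]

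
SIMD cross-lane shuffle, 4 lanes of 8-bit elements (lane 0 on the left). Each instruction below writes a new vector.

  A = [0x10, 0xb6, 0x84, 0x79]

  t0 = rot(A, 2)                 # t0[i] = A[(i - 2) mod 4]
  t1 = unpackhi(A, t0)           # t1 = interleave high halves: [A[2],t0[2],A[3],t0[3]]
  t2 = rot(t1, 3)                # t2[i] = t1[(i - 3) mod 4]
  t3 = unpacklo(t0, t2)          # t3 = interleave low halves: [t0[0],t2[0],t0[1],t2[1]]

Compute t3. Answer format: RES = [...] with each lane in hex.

RES = [ 0x84  0x10  0x79  0x79 ]

  t0: 84 79 10 b6
  t1: 84 10 79 b6
  t2: 10 79 b6 84
  t3: 84 10 79 79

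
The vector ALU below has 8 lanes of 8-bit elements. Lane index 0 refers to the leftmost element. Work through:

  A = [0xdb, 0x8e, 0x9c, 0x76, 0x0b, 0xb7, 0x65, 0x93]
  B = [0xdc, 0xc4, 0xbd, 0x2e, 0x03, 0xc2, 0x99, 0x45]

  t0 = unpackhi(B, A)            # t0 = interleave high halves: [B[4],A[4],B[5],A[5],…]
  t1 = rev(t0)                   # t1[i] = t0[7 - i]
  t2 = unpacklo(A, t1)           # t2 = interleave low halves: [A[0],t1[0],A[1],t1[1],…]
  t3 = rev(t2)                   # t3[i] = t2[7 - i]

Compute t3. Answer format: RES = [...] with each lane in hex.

→ t0 |03|0b|c2|b7|99|65|45|93|
→ t1 |93|45|65|99|b7|c2|0b|03|
→ t2 |db|93|8e|45|9c|65|76|99|
→ t3 |99|76|65|9c|45|8e|93|db|

RES = [0x99, 0x76, 0x65, 0x9c, 0x45, 0x8e, 0x93, 0xdb]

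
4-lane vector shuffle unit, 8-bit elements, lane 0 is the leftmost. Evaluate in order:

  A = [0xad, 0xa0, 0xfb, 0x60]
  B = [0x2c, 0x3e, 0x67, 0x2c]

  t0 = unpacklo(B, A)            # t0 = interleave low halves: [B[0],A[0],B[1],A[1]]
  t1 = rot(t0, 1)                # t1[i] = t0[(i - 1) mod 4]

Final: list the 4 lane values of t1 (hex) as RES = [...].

t0 = [0x2c, 0xad, 0x3e, 0xa0]
t1 = [0xa0, 0x2c, 0xad, 0x3e]

RES = [0xa0, 0x2c, 0xad, 0x3e]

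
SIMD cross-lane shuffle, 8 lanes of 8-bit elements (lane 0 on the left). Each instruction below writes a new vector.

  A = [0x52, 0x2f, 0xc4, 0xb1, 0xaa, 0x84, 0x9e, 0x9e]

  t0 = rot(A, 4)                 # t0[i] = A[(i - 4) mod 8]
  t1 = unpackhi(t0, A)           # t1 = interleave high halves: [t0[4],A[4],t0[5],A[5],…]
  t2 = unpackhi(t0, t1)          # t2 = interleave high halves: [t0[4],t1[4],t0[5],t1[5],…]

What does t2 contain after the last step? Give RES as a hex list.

→ t0 |aa|84|9e|9e|52|2f|c4|b1|
→ t1 |52|aa|2f|84|c4|9e|b1|9e|
→ t2 |52|c4|2f|9e|c4|b1|b1|9e|

RES = [0x52, 0xc4, 0x2f, 0x9e, 0xc4, 0xb1, 0xb1, 0x9e]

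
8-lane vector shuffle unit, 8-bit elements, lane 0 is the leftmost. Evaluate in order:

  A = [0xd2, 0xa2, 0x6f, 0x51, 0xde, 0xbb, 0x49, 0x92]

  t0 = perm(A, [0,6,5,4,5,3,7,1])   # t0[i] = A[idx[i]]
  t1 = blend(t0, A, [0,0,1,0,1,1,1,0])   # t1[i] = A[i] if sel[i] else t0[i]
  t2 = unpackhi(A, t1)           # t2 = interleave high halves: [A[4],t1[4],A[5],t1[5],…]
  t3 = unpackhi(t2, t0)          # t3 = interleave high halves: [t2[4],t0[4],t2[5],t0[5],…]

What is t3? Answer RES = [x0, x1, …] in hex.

RES = [ 0x49  0xbb  0x49  0x51  0x92  0x92  0xa2  0xa2 ]

  t0: d2 49 bb de bb 51 92 a2
  t1: d2 49 6f de de bb 49 a2
  t2: de de bb bb 49 49 92 a2
  t3: 49 bb 49 51 92 92 a2 a2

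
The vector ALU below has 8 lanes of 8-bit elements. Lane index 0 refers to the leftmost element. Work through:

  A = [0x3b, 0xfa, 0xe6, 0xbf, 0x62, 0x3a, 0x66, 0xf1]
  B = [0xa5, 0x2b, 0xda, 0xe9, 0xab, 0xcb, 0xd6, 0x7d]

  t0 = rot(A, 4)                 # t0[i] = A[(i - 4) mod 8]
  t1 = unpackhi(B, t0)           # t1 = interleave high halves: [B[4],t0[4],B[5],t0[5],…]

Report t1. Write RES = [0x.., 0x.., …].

RES = [0xab, 0x3b, 0xcb, 0xfa, 0xd6, 0xe6, 0x7d, 0xbf]

→ t0 |62|3a|66|f1|3b|fa|e6|bf|
→ t1 |ab|3b|cb|fa|d6|e6|7d|bf|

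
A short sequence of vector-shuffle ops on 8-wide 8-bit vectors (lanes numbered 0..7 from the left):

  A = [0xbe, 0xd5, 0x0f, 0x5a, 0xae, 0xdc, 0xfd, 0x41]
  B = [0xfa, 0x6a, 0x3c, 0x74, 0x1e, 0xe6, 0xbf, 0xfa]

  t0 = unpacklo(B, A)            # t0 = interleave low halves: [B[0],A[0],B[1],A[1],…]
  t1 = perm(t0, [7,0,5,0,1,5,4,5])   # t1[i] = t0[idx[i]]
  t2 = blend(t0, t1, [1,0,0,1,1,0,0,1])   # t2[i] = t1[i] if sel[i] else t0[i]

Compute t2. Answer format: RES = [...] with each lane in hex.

→ t0 |fa|be|6a|d5|3c|0f|74|5a|
→ t1 |5a|fa|0f|fa|be|0f|3c|0f|
→ t2 |5a|be|6a|fa|be|0f|74|0f|

RES = [ 0x5a  0xbe  0x6a  0xfa  0xbe  0x0f  0x74  0x0f ]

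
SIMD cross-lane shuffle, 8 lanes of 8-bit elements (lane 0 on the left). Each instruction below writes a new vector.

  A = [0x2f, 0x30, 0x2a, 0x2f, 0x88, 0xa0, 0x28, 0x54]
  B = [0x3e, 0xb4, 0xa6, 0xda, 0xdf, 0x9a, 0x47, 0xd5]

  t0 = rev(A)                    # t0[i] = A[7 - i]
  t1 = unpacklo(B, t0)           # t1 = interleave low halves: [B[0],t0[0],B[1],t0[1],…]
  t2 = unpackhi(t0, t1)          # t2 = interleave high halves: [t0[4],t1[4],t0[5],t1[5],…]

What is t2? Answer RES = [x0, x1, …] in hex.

RES = [0x2f, 0xa6, 0x2a, 0xa0, 0x30, 0xda, 0x2f, 0x88]

t0 = [0x54, 0x28, 0xa0, 0x88, 0x2f, 0x2a, 0x30, 0x2f]
t1 = [0x3e, 0x54, 0xb4, 0x28, 0xa6, 0xa0, 0xda, 0x88]
t2 = [0x2f, 0xa6, 0x2a, 0xa0, 0x30, 0xda, 0x2f, 0x88]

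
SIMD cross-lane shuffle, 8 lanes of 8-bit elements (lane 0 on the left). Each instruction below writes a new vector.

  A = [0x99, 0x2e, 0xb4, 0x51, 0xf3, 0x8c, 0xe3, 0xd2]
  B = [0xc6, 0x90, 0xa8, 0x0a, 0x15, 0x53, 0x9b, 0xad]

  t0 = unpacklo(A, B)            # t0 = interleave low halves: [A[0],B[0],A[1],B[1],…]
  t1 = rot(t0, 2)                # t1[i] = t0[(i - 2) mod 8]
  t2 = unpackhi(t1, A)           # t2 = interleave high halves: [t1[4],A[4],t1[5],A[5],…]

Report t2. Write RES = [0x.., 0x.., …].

  t0: 99 c6 2e 90 b4 a8 51 0a
  t1: 51 0a 99 c6 2e 90 b4 a8
  t2: 2e f3 90 8c b4 e3 a8 d2

RES = [ 0x2e  0xf3  0x90  0x8c  0xb4  0xe3  0xa8  0xd2 ]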